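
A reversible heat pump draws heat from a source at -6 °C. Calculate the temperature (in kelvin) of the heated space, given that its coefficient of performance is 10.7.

T_C = -6 °C → -6 + 273.15 = 267.15 K.
COP_HP = T_H/(T_H − T_C) ⇒ T_H = T_C·COP_HP/(COP_HP − 1) = 267.15 × 10.7/(10.7 − 1) = 295 K.

T_H ≈ 295 K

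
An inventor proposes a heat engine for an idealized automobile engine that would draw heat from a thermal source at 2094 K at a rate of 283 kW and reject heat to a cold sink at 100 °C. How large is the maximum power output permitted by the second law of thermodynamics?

Ẇ_max ≈ 233 kW

T_C = 100 °C → 100 + 273.15 = 373.15 K.
The second-law ceiling is the Carnot efficiency, η_max = 1 − T_C/T_H = 1 − 373.15/2094.00 = 0.8218.
W_max = η_max · Q_H = 0.8218 × 283 = 233 kW.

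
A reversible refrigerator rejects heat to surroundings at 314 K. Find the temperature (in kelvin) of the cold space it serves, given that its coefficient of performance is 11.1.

T_C ≈ 288 K

COP_R = T_C/(T_H − T_C) ⇒ T_C = T_H·COP_R/(1 + COP_R) = 314.00 × 11.1/(1 + 11.1) = 288 K.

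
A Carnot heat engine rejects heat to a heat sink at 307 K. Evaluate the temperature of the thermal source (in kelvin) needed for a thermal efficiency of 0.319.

T_H ≈ 451 K

From η = 1 − T_C/T_H, solving for T_H gives T_H = T_C/(1 − η) = 307.00/(1 − 0.319) = 451 K.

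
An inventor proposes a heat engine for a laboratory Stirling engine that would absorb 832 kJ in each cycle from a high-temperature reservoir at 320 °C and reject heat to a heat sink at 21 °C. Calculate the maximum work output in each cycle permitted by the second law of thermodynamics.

T_H = 320 °C → 320 + 273.15 = 593.15 K.
T_C = 21 °C → 21 + 273.15 = 294.15 K.
The upper bound on efficiency is η_max = 1 − T_C/T_H = 1 − 294.15/593.15 = 0.5041.
W_max = η_max · Q_H = 0.5041 × 832 = 419.4 kJ.

W_max ≈ 419.4 kJ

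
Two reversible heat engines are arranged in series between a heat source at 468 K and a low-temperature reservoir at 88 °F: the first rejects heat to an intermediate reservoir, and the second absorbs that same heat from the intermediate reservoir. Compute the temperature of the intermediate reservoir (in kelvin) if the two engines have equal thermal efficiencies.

T_m ≈ 377 K

T_C = 88 °F → (88 − 32) × 5/9 = 31.11 °C = 304.26 K.
Equal efficiencies require 1 − T_m/T_H = 1 − T_C/T_m, i.e. T_m/T_H = T_C/T_m, so T_m = √(T_H·T_C) = √(468.00 × 304.26) = 377 K.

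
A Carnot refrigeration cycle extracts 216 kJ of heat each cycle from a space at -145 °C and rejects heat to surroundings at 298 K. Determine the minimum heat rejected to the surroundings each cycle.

Q_H ≈ 502 kJ

T_C = -145 °C → -145 + 273.15 = 128.15 K.
For a reversible cycle Q_H/Q_C = T_H/T_C, so Q_H = Q_C·T_H/T_C = 216 × 298.00/128.15 = 502 kJ.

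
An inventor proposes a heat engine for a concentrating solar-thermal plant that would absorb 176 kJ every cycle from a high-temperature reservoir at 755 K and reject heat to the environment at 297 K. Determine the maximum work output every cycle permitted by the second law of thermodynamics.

W_max ≈ 107 kJ

No engine can exceed the Carnot limit: η_max = 1 − T_C/T_H = 1 − 297.00/755.00 = 0.6066.
W_max = η_max · Q_H = 0.6066 × 176 = 107 kJ.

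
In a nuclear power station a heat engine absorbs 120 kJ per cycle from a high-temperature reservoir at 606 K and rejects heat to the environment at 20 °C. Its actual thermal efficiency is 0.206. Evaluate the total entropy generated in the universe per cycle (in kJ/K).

ΔS_univ ≈ 0.127 kJ/K

T_C = 20 °C → 20 + 273.15 = 293.15 K.
W = η·Q_H = 0.206 × 120 = 24.72 kJ, so Q_C = Q_H − W = 95.28 kJ.
The hot reservoir loses entropy Q_H/T_H = 120/606.00 = 0.1980 kJ/K; the cold reservoir gains Q_C/T_C = 95.28/293.15 = 0.3250 kJ/K.
ΔS_univ = −Q_H/T_H + Q_C/T_C = 0.127 kJ/K (> 0, since η = 0.206 < η_Carnot = 0.516).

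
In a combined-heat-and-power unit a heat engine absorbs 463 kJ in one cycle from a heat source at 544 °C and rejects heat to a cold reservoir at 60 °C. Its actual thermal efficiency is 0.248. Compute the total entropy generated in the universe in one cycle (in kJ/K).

T_H = 544 °C → 544 + 273.15 = 817.15 K.
T_C = 60 °C → 60 + 273.15 = 333.15 K.
W = η·Q_H = 0.248 × 463 = 114.8 kJ, so Q_C = Q_H − W = 348.2 kJ.
The hot reservoir loses entropy Q_H/T_H = 463/817.15 = 0.5666 kJ/K; the cold reservoir gains Q_C/T_C = 348.2/333.15 = 1.045 kJ/K.
ΔS_univ = −Q_H/T_H + Q_C/T_C = 0.4785 kJ/K (> 0, since η = 0.248 < η_Carnot = 0.592).

ΔS_univ ≈ 0.4785 kJ/K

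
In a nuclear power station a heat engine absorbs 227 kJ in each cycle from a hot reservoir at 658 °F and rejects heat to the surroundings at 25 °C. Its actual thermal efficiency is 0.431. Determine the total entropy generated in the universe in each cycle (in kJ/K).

ΔS_univ ≈ 0.06763 kJ/K

T_H = 658 °F → (658 − 32) × 5/9 = 347.78 °C = 620.93 K.
T_C = 25 °C → 25 + 273.15 = 298.15 K.
W = η·Q_H = 0.431 × 227 = 97.84 kJ, so Q_C = Q_H − W = 129.2 kJ.
Reservoir entropy changes: ΔS_H = −Q_H/T_H = −227/620.93 = -0.3656 kJ/K and ΔS_C = +Q_C/T_C = 129.2/298.15 = 0.4332 kJ/K.
ΔS_univ = −Q_H/T_H + Q_C/T_C = 0.06763 kJ/K (> 0, since η = 0.431 < η_Carnot = 0.520).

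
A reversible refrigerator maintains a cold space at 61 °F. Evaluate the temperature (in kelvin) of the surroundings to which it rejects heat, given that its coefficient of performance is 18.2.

T_H ≈ 305 K

T_C = 61 °F → (61 − 32) × 5/9 = 16.11 °C = 289.26 K.
COP_R = T_C/(T_H − T_C) ⇒ T_H = T_C·(1 + 1/COP_R) = 289.26 × (1 + 1/18.2) = 305 K.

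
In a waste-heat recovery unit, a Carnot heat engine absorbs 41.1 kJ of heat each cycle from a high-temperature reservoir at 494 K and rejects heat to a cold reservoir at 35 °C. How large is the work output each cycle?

T_C = 35 °C → 35 + 273.15 = 308.15 K.
For a reversible engine, η = 1 − T_C/T_H = 1 − 308.15/494.00 = 0.3762.
W = η·Q_H = 0.3762 × 41.1 = 15.5 kJ.

W ≈ 15.5 kJ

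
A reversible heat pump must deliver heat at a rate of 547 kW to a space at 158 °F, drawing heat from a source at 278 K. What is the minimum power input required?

T_H = 158 °F → (158 − 32) × 5/9 = 70.00 °C = 343.15 K.
COP_HP = T_H/(T_H − T_C) = 343.15/65.15 = 5.2671.
W = Q_H/COP_HP = 547/5.2671 = 104 kW.

Ẇ_in ≈ 104 kW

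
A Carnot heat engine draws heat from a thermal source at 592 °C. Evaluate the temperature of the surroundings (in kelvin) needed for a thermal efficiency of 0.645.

T_C ≈ 307 K

T_H = 592 °C → 592 + 273.15 = 865.15 K.
From η = 1 − T_C/T_H, T_C = T_H·(1 − η) = 865.15 × (1 − 0.645) = 307 K.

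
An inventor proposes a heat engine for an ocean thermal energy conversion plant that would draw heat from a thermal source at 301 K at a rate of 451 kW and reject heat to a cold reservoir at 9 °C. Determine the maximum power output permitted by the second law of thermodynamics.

T_C = 9 °C → 9 + 273.15 = 282.15 K.
The second-law ceiling is the Carnot efficiency, η_max = 1 − T_C/T_H = 1 − 282.15/301.00 = 0.0626.
W_max = η_max · Q_H = 0.0626 × 451 = 28.24 kW.

Ẇ_max ≈ 28.24 kW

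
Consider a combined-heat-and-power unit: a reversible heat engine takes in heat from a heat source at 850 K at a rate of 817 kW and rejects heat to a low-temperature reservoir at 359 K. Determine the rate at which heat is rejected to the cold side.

Q̇_C ≈ 345 kW

For a reversible engine, η = 1 − T_C/T_H = 1 − 359.00/850.00 = 0.5776.
For a reversible cycle Q_C/Q_H = T_C/T_H, so Q_C = 817 × 359.00/850.00 = 345 kW.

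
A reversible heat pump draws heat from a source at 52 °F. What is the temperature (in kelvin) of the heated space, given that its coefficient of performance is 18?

T_H ≈ 301.0 K

T_C = 52 °F → (52 − 32) × 5/9 = 11.11 °C = 284.26 K.
COP_HP = T_H/(T_H − T_C) ⇒ T_H = T_C·COP_HP/(COP_HP − 1) = 284.26 × 18/(18 − 1) = 301.0 K.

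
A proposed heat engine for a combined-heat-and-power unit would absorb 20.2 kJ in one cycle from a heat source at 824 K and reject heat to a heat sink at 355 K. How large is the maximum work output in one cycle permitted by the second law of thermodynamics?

The second-law ceiling is the Carnot efficiency, η_max = 1 − T_C/T_H = 1 − 355.00/824.00 = 0.5692.
W_max = η_max · Q_H = 0.5692 × 20.2 = 11.50 kJ.

W_max ≈ 11.50 kJ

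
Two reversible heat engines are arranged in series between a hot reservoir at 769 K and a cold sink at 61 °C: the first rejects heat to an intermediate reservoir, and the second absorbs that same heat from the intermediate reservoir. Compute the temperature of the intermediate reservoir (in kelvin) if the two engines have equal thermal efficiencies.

T_m ≈ 507 K

T_C = 61 °C → 61 + 273.15 = 334.15 K.
Equal efficiencies require 1 − T_m/T_H = 1 − T_C/T_m, i.e. T_m/T_H = T_C/T_m, so T_m = √(T_H·T_C) = √(769.00 × 334.15) = 507 K.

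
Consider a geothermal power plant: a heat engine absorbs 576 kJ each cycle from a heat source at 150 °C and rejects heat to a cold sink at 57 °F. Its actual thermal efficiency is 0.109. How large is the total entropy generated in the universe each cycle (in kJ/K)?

ΔS_univ ≈ 0.4267 kJ/K

T_H = 150 °C → 150 + 273.15 = 423.15 K.
T_C = 57 °F → (57 − 32) × 5/9 = 13.89 °C = 287.04 K.
W = η·Q_H = 0.109 × 576 = 62.78 kJ, so Q_C = Q_H − W = 513.2 kJ.
Reservoir entropy changes: ΔS_H = −Q_H/T_H = −576/423.15 = -1.361 kJ/K and ΔS_C = +Q_C/T_C = 513.2/287.04 = 1.788 kJ/K.
ΔS_univ = −Q_H/T_H + Q_C/T_C = 0.4267 kJ/K (> 0, since η = 0.109 < η_Carnot = 0.322).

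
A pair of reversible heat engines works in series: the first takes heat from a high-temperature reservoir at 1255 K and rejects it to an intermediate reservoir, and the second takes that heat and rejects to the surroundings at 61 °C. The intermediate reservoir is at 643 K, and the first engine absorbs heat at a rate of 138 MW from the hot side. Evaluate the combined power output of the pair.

Ẇ_total ≈ 101 MW

T_C = 61 °C → 61 + 273.15 = 334.15 K.
Two reversible stages in series are equivalent to a single Carnot engine between T_H and T_C, so η_total = 1 − T_C/T_H = 1 − 334.15/1255.00 = 0.7337.
W_total = η_total · Q_H = 0.7337 × 138 = 101 MW.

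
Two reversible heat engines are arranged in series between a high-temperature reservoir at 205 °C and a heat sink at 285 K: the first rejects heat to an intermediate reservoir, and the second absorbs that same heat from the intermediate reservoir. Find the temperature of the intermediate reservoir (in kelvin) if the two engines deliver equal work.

T_H = 205 °C → 205 + 273.15 = 478.15 K.
For reversible stages Q_m = Q_H·(T_m/T_H). Setting W₁ = Q_H(1 − T_m/T_H) equal to W₂ = Q_m(1 − T_C/T_m) = Q_H·(T_m − T_C)/T_H gives T_H − T_m = T_m − T_C, so T_m = (T_H + T_C)/2 = (478.15 + 285.00)/2 = 381.6 K.

T_m ≈ 381.6 K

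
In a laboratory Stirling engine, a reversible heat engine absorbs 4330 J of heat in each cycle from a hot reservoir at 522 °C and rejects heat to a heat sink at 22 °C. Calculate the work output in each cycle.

T_H = 522 °C → 522 + 273.15 = 795.15 K.
T_C = 22 °C → 22 + 273.15 = 295.15 K.
For a reversible engine, η = 1 − T_C/T_H = 1 − 295.15/795.15 = 0.6288.
W = η·Q_H = 0.6288 × 4330 = 2723 J.

W ≈ 2723 J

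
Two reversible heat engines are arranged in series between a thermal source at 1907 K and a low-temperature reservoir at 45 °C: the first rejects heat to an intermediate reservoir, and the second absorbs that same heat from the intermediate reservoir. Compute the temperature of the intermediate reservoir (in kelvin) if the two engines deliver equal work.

T_C = 45 °C → 45 + 273.15 = 318.15 K.
For reversible stages Q_m = Q_H·(T_m/T_H). Setting W₁ = Q_H(1 − T_m/T_H) equal to W₂ = Q_m(1 − T_C/T_m) = Q_H·(T_m − T_C)/T_H gives T_H − T_m = T_m − T_C, so T_m = (T_H + T_C)/2 = (1907.00 + 318.15)/2 = 1113 K.

T_m ≈ 1113 K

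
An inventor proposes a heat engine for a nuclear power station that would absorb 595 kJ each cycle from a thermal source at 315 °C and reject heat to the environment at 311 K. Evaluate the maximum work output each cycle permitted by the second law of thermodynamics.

T_H = 315 °C → 315 + 273.15 = 588.15 K.
The upper bound on efficiency is η_max = 1 − T_C/T_H = 1 − 311.00/588.15 = 0.4712.
W_max = η_max · Q_H = 0.4712 × 595 = 280 kJ.

W_max ≈ 280 kJ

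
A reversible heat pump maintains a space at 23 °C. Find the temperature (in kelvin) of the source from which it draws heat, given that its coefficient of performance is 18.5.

T_C ≈ 280 K

T_H = 23 °C → 23 + 273.15 = 296.15 K.
COP_HP = T_H/(T_H − T_C) ⇒ T_C = T_H·(COP_HP − 1)/COP_HP = 296.15 × (18.5 − 1)/18.5 = 280 K.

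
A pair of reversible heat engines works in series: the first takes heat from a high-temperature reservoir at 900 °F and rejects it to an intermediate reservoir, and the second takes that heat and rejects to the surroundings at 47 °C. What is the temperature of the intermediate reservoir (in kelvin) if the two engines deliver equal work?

T_m ≈ 538 K

T_H = 900 °F → (900 − 32) × 5/9 = 482.22 °C = 755.37 K.
T_C = 47 °C → 47 + 273.15 = 320.15 K.
For reversible stages Q_m = Q_H·(T_m/T_H). Setting W₁ = Q_H(1 − T_m/T_H) equal to W₂ = Q_m(1 − T_C/T_m) = Q_H·(T_m − T_C)/T_H gives T_H − T_m = T_m − T_C, so T_m = (T_H + T_C)/2 = (755.37 + 320.15)/2 = 538 K.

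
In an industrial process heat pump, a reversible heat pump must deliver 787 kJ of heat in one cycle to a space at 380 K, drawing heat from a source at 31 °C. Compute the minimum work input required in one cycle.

W_in ≈ 157 kJ

T_C = 31 °C → 31 + 273.15 = 304.15 K.
For a reversible heat pump, COP_HP = T_H/(T_H − T_C) = 380.00/75.85 = 5.0099.
W = Q_H/COP_HP = 787/5.0099 = 157 kJ.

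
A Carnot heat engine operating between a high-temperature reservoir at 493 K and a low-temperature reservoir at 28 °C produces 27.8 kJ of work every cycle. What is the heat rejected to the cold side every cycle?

T_C = 28 °C → 28 + 273.15 = 301.15 K.
Carnot efficiency: η = 1 − T_C/T_H = 1 − 301.15/493.00 = 0.3891.
Since Q_C/Q_H = T_C/T_H and Q_H = W/η, Q_C = W·T_C/(T_H − T_C) = 27.8 × 301.15/191.85 = 43.6 kJ.

Q_C ≈ 43.6 kJ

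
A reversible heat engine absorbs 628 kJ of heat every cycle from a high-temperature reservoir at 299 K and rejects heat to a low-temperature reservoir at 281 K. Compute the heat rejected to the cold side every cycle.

Carnot efficiency: η = 1 − T_C/T_H = 1 − 281.00/299.00 = 0.0602.
For a reversible cycle Q_C/Q_H = T_C/T_H, so Q_C = 628 × 281.00/299.00 = 590 kJ.

Q_C ≈ 590 kJ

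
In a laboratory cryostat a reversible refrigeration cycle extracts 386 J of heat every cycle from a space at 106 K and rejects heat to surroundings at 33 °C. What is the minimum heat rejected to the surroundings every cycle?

Q_H ≈ 1115 J

T_H = 33 °C → 33 + 273.15 = 306.15 K.
For a reversible cycle Q_H/Q_C = T_H/T_C, so Q_H = Q_C·T_H/T_C = 386 × 306.15/106.00 = 1115 J.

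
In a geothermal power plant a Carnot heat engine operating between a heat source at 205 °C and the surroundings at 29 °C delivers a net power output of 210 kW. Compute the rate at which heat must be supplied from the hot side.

Q̇_H ≈ 570.5 kW

T_H = 205 °C → 205 + 273.15 = 478.15 K.
T_C = 29 °C → 29 + 273.15 = 302.15 K.
The Carnot efficiency is η = 1 − T_C/T_H = 1 − 302.15/478.15 = 0.3681.
Q_H = W/η = 210/0.3681 = 570.5 kW.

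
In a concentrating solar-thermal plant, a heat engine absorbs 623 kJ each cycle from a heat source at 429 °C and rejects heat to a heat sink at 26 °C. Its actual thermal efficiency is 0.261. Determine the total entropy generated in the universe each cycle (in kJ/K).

ΔS_univ ≈ 0.652 kJ/K

T_H = 429 °C → 429 + 273.15 = 702.15 K.
T_C = 26 °C → 26 + 273.15 = 299.15 K.
W = η·Q_H = 0.261 × 623 = 162.6 kJ, so Q_C = Q_H − W = 460.4 kJ.
Entropy balance on the reservoirs: −Q_H/T_H = -0.8873 kJ/K, +Q_C/T_C = 1.539 kJ/K.
ΔS_univ = −Q_H/T_H + Q_C/T_C = 0.652 kJ/K (> 0, since η = 0.261 < η_Carnot = 0.574).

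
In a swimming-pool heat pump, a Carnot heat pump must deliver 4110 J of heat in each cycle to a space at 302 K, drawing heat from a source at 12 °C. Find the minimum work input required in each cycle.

T_C = 12 °C → 12 + 273.15 = 285.15 K.
The Carnot heat-pump COP is COP_HP = T_H/(T_H − T_C) = 302.00/16.85 = 17.9228.
W = Q_H/COP_HP = 4110/17.9228 = 229 J.

W_in ≈ 229 J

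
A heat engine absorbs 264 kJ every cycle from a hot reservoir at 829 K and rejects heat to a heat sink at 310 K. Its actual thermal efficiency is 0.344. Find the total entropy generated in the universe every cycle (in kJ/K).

ΔS_univ ≈ 0.240 kJ/K

W = η·Q_H = 0.344 × 264 = 90.82 kJ, so Q_C = Q_H − W = 173.2 kJ.
The hot reservoir loses entropy Q_H/T_H = 264/829.00 = 0.3185 kJ/K; the cold reservoir gains Q_C/T_C = 173.2/310.00 = 0.5587 kJ/K.
ΔS_univ = −Q_H/T_H + Q_C/T_C = 0.240 kJ/K (> 0, since η = 0.344 < η_Carnot = 0.626).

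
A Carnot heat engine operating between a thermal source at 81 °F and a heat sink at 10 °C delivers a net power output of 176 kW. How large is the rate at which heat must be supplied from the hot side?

T_H = 81 °F → (81 − 32) × 5/9 = 27.22 °C = 300.37 K.
T_C = 10 °C → 10 + 273.15 = 283.15 K.
η_rev = 1 − T_C/T_H = 1 − 283.15/300.37 = 0.0573.
Q_H = W/η = 176/0.0573 = 3070 kW.

Q̇_H ≈ 3070 kW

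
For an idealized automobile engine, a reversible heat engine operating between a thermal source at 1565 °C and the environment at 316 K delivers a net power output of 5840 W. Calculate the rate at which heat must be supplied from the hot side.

Q̇_H ≈ 7050 W

T_H = 1565 °C → 1565 + 273.15 = 1838.15 K.
η_rev = 1 − T_C/T_H = 1 − 316.00/1838.15 = 0.8281.
Q_H = W/η = 5840/0.8281 = 7050 W.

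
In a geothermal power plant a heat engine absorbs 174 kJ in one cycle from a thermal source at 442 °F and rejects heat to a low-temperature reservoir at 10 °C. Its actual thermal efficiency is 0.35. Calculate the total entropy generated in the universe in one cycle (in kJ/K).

ΔS_univ ≈ 0.0521 kJ/K

T_H = 442 °F → (442 − 32) × 5/9 = 227.78 °C = 500.93 K.
T_C = 10 °C → 10 + 273.15 = 283.15 K.
W = η·Q_H = 0.35 × 174 = 60.90 kJ, so Q_C = Q_H − W = 113.1 kJ.
Entropy balance on the reservoirs: −Q_H/T_H = -0.3474 kJ/K, +Q_C/T_C = 0.3994 kJ/K.
ΔS_univ = −Q_H/T_H + Q_C/T_C = 0.0521 kJ/K (> 0, since η = 0.35 < η_Carnot = 0.435).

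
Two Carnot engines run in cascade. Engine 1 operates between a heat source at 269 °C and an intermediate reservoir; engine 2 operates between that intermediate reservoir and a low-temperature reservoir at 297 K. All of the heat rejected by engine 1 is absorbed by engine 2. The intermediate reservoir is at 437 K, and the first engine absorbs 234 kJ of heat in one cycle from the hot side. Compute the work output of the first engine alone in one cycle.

T_H = 269 °C → 269 + 273.15 = 542.15 K.
First-stage efficiency η₁ = 1 − T_m/T_H = 1 − 437.00/542.15 = 0.1940.
W₁ = η₁·Q_H = 0.1940 × 234 = 45.38 kJ.

W₁ ≈ 45.38 kJ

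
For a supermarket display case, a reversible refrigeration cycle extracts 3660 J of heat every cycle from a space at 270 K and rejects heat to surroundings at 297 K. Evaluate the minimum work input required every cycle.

W_in ≈ 366.0 J

The reversible coefficient of performance is COP_R = T_C/(T_H − T_C) = 270.00/27.00 = 10.0000.
W = Q_C/COP_R = 3660/10.0000 = 366.0 J.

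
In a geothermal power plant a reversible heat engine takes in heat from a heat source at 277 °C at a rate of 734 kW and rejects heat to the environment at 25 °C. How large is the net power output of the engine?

T_H = 277 °C → 277 + 273.15 = 550.15 K.
T_C = 25 °C → 25 + 273.15 = 298.15 K.
Carnot efficiency: η = 1 − T_C/T_H = 1 − 298.15/550.15 = 0.4581.
W = η·Q_H = 0.4581 × 734 = 336 kW.

Ẇ ≈ 336 kW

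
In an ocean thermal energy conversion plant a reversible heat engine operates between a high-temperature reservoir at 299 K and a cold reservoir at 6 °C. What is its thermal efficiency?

η ≈ 0.06639

T_C = 6 °C → 6 + 273.15 = 279.15 K.
For a reversible engine, η = 1 − T_C/T_H = 1 − 279.15/299.00 = 0.06639.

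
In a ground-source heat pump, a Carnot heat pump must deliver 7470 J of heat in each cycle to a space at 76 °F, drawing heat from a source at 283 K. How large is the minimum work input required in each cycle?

T_H = 76 °F → (76 − 32) × 5/9 = 24.44 °C = 297.59 K.
Reversible heating COP: COP_HP = T_H/(T_H − T_C) = 297.59/14.59 = 20.3909.
W = Q_H/COP_HP = 7470/20.3909 = 366.3 J.

W_in ≈ 366.3 J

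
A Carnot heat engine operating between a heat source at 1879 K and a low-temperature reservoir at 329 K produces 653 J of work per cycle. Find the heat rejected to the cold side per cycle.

Q_C ≈ 139 J

Since the cycle is reversible, η = 1 − T_C/T_H = 1 − 329.00/1879.00 = 0.8249.
Since Q_C/Q_H = T_C/T_H and Q_H = W/η, Q_C = W·T_C/(T_H − T_C) = 653 × 329.00/1550.00 = 139 J.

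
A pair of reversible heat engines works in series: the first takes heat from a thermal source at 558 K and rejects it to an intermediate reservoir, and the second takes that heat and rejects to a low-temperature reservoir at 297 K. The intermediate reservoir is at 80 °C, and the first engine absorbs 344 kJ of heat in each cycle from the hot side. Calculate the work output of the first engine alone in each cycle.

W₁ ≈ 126 kJ

T_m = 80 °C → 80 + 273.15 = 353.15 K.
First-stage efficiency η₁ = 1 − T_m/T_H = 1 − 353.15/558.00 = 0.3671.
W₁ = η₁·Q_H = 0.3671 × 344 = 126 kJ.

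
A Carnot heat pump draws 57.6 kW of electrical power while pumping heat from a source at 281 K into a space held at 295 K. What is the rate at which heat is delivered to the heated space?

Q̇_H ≈ 1210 kW

The Carnot heat-pump COP is COP_HP = T_H/(T_H − T_C) = 295.00/14.00 = 21.0714.
Q_H = COP_HP · W = 21.0714 × 57.6 = 1210 kW.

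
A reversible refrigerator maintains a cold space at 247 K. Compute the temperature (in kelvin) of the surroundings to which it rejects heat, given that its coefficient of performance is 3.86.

T_H ≈ 311 K

COP_R = T_C/(T_H − T_C) ⇒ T_H = T_C·(1 + 1/COP_R) = 247.00 × (1 + 1/3.86) = 311 K.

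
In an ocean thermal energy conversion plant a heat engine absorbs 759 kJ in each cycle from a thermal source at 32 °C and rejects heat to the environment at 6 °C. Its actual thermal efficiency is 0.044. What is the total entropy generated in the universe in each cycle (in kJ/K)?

T_H = 32 °C → 32 + 273.15 = 305.15 K.
T_C = 6 °C → 6 + 273.15 = 279.15 K.
W = η·Q_H = 0.044 × 759 = 33.40 kJ, so Q_C = Q_H − W = 725.6 kJ.
Reservoir entropy changes: ΔS_H = −Q_H/T_H = −759/305.15 = -2.487 kJ/K and ΔS_C = +Q_C/T_C = 725.6/279.15 = 2.599 kJ/K.
ΔS_univ = −Q_H/T_H + Q_C/T_C = 0.112 kJ/K (> 0, since η = 0.044 < η_Carnot = 0.085).

ΔS_univ ≈ 0.112 kJ/K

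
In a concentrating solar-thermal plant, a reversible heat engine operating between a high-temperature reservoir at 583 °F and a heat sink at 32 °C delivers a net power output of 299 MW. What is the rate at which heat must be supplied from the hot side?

T_H = 583 °F → (583 − 32) × 5/9 = 306.11 °C = 579.26 K.
T_C = 32 °C → 32 + 273.15 = 305.15 K.
Since the cycle is reversible, η = 1 − T_C/T_H = 1 − 305.15/579.26 = 0.4732.
Q_H = W/η = 299/0.4732 = 632 MW.

Q̇_H ≈ 632 MW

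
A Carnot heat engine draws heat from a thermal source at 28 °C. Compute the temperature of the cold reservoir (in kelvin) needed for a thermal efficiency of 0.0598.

T_H = 28 °C → 28 + 273.15 = 301.15 K.
From η = 1 − T_C/T_H, T_C = T_H·(1 − η) = 301.15 × (1 − 0.0598) = 283 K.

T_C ≈ 283 K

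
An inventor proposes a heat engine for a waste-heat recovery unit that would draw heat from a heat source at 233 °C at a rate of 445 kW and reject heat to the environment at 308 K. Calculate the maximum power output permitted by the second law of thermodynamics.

T_H = 233 °C → 233 + 273.15 = 506.15 K.
By the Carnot theorem, η_max = 1 − T_C/T_H = 1 − 308.00/506.15 = 0.3915.
W_max = η_max · Q_H = 0.3915 × 445 = 174.2 kW.

Ẇ_max ≈ 174.2 kW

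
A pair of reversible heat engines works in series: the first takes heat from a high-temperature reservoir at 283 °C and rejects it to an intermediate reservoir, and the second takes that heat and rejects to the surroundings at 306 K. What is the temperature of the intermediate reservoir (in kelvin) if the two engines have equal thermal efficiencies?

T_H = 283 °C → 283 + 273.15 = 556.15 K.
Equal efficiencies require 1 − T_m/T_H = 1 − T_C/T_m, i.e. T_m/T_H = T_C/T_m, so T_m = √(T_H·T_C) = √(556.15 × 306.00) = 412.5 K.

T_m ≈ 412.5 K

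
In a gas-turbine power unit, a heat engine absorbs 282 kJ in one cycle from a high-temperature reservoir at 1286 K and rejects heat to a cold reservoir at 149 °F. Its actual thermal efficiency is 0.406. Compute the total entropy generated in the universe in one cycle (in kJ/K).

ΔS_univ ≈ 0.276 kJ/K

T_C = 149 °F → (149 − 32) × 5/9 = 65.00 °C = 338.15 K.
W = η·Q_H = 0.406 × 282 = 114.5 kJ, so Q_C = Q_H − W = 167.5 kJ.
Reservoir entropy changes: ΔS_H = −Q_H/T_H = −282/1286.00 = -0.2193 kJ/K and ΔS_C = +Q_C/T_C = 167.5/338.15 = 0.4954 kJ/K.
ΔS_univ = −Q_H/T_H + Q_C/T_C = 0.276 kJ/K (> 0, since η = 0.406 < η_Carnot = 0.737).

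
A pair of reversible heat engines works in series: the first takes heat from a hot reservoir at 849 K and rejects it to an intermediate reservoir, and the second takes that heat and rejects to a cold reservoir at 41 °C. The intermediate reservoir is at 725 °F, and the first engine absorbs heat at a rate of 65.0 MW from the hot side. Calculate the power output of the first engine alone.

Ẇ₁ ≈ 14.6 MW

T_C = 41 °C → 41 + 273.15 = 314.15 K.
T_m = 725 °F → (725 − 32) × 5/9 = 385.00 °C = 658.15 K.
First-stage efficiency η₁ = 1 − T_m/T_H = 1 − 658.15/849.00 = 0.2248.
W₁ = η₁·Q_H = 0.2248 × 65.0 = 14.6 MW.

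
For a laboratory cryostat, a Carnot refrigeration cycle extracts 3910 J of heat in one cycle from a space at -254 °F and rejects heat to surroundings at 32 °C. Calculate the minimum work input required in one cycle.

T_H = 32 °C → 32 + 273.15 = 305.15 K.
T_C = -254 °F → (-254 − 32) × 5/9 = -158.89 °C = 114.26 K.
Carnot COP: COP_R = T_C/(T_H − T_C) = 114.26/190.89 = 0.5986.
W = Q_C/COP_R = 3910/0.5986 = 6530 J.

W_in ≈ 6530 J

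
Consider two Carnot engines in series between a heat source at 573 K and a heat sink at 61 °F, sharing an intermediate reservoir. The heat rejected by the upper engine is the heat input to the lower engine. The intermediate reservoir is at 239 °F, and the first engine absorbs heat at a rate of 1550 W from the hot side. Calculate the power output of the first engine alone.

T_C = 61 °F → (61 − 32) × 5/9 = 16.11 °C = 289.26 K.
T_m = 239 °F → (239 − 32) × 5/9 = 115.00 °C = 388.15 K.
First-stage efficiency η₁ = 1 − T_m/T_H = 1 − 388.15/573.00 = 0.3226.
W₁ = η₁·Q_H = 0.3226 × 1550 = 500 W.

Ẇ₁ ≈ 500 W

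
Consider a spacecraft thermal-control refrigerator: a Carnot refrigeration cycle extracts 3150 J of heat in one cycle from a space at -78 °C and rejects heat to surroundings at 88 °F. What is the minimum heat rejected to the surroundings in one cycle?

Q_H ≈ 4911 J

T_H = 88 °F → (88 − 32) × 5/9 = 31.11 °C = 304.26 K.
T_C = -78 °C → -78 + 273.15 = 195.15 K.
For a reversible cycle Q_H/Q_C = T_H/T_C, so Q_H = Q_C·T_H/T_C = 3150 × 304.26/195.15 = 4911 J.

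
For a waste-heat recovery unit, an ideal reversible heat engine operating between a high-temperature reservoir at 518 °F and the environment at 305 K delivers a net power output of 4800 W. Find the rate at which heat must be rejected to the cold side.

T_H = 518 °F → (518 − 32) × 5/9 = 270.00 °C = 543.15 K.
The Carnot efficiency is η = 1 − T_C/T_H = 1 − 305.00/543.15 = 0.4385.
Since Q_C/Q_H = T_C/T_H and Q_H = W/η, Q_C = W·T_C/(T_H − T_C) = 4800 × 305.00/238.15 = 6150 W.

Q̇_C ≈ 6150 W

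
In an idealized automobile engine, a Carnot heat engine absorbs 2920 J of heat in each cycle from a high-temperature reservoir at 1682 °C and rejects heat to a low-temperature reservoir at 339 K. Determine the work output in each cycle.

W ≈ 2410 J

T_H = 1682 °C → 1682 + 273.15 = 1955.15 K.
Carnot efficiency: η = 1 − T_C/T_H = 1 − 339.00/1955.15 = 0.8266.
W = η·Q_H = 0.8266 × 2920 = 2410 J.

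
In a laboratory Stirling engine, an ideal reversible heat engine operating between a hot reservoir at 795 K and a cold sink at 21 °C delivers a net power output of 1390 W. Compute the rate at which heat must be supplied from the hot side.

T_C = 21 °C → 21 + 273.15 = 294.15 K.
The Carnot efficiency is η = 1 − T_C/T_H = 1 − 294.15/795.00 = 0.6300.
Q_H = W/η = 1390/0.6300 = 2210 W.

Q̇_H ≈ 2210 W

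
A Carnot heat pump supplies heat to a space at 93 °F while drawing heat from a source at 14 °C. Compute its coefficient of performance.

T_H = 93 °F → (93 − 32) × 5/9 = 33.89 °C = 307.04 K.
T_C = 14 °C → 14 + 273.15 = 287.15 K.
COP_HP = T_H/(T_H − T_C) = 307.04/(307.04 − 287.15) = 15.44.

COP_HP ≈ 15.44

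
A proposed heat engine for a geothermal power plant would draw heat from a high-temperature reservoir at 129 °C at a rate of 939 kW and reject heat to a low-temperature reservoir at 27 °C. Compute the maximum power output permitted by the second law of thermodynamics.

Ẇ_max ≈ 238 kW

T_H = 129 °C → 129 + 273.15 = 402.15 K.
T_C = 27 °C → 27 + 273.15 = 300.15 K.
The second-law ceiling is the Carnot efficiency, η_max = 1 − T_C/T_H = 1 − 300.15/402.15 = 0.2536.
W_max = η_max · Q_H = 0.2536 × 939 = 238 kW.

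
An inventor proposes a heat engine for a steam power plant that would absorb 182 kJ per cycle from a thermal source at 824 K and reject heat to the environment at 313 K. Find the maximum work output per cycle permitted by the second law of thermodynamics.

W_max ≈ 113 kJ

By the Carnot theorem, η_max = 1 − T_C/T_H = 1 − 313.00/824.00 = 0.6201.
W_max = η_max · Q_H = 0.6201 × 182 = 113 kJ.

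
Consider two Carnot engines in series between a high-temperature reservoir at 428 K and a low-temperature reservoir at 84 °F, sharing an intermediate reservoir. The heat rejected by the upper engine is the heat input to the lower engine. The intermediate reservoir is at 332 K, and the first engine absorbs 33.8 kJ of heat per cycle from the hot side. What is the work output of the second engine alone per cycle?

T_C = 84 °F → (84 − 32) × 5/9 = 28.89 °C = 302.04 K.
Heat entering the second stage: Q_m = Q_H·(T_m/T_H) = 33.8 × 332.00/428.00 = 26.2 kJ.
Second-stage efficiency η₂ = 1 − T_C/T_m = 1 − 302.04/332.00 = 0.0902, so W₂ = η₂·Q_m = 2.37 kJ.

W₂ ≈ 2.37 kJ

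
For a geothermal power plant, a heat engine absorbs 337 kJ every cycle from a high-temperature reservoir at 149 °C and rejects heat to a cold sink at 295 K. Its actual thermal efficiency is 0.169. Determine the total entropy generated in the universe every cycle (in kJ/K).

T_H = 149 °C → 149 + 273.15 = 422.15 K.
W = η·Q_H = 0.169 × 337 = 56.95 kJ, so Q_C = Q_H − W = 280.0 kJ.
Reservoir entropy changes: ΔS_H = −Q_H/T_H = −337/422.15 = -0.7983 kJ/K and ΔS_C = +Q_C/T_C = 280.0/295.00 = 0.9493 kJ/K.
ΔS_univ = −Q_H/T_H + Q_C/T_C = 0.151 kJ/K (> 0, since η = 0.169 < η_Carnot = 0.301).

ΔS_univ ≈ 0.151 kJ/K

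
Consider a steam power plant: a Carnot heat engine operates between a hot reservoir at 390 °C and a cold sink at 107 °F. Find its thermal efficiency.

T_H = 390 °C → 390 + 273.15 = 663.15 K.
T_C = 107 °F → (107 − 32) × 5/9 = 41.67 °C = 314.82 K.
η_rev = 1 − T_C/T_H = 1 − 314.82/663.15 = 0.525.

η ≈ 0.525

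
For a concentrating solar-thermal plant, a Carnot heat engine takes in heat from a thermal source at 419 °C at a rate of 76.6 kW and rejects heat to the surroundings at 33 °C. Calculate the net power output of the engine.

Ẇ ≈ 42.7 kW

T_H = 419 °C → 419 + 273.15 = 692.15 K.
T_C = 33 °C → 33 + 273.15 = 306.15 K.
Since the cycle is reversible, η = 1 − T_C/T_H = 1 − 306.15/692.15 = 0.5577.
W = η·Q_H = 0.5577 × 76.6 = 42.7 kW.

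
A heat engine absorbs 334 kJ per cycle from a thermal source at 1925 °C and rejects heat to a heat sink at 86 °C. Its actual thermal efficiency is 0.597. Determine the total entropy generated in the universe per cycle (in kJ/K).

T_H = 1925 °C → 1925 + 273.15 = 2198.15 K.
T_C = 86 °C → 86 + 273.15 = 359.15 K.
W = η·Q_H = 0.597 × 334 = 199.4 kJ, so Q_C = Q_H − W = 134.6 kJ.
The hot reservoir loses entropy Q_H/T_H = 334/2198.15 = 0.1519 kJ/K; the cold reservoir gains Q_C/T_C = 134.6/359.15 = 0.3748 kJ/K.
ΔS_univ = −Q_H/T_H + Q_C/T_C = 0.2228 kJ/K (> 0, since η = 0.597 < η_Carnot = 0.837).

ΔS_univ ≈ 0.2228 kJ/K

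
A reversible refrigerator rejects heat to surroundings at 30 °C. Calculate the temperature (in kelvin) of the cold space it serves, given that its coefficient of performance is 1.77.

T_C ≈ 193.7 K

T_H = 30 °C → 30 + 273.15 = 303.15 K.
COP_R = T_C/(T_H − T_C) ⇒ T_C = T_H·COP_R/(1 + COP_R) = 303.15 × 1.77/(1 + 1.77) = 193.7 K.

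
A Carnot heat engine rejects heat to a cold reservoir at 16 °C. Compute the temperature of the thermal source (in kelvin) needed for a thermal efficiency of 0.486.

T_C = 16 °C → 16 + 273.15 = 289.15 K.
From η = 1 − T_C/T_H, solving for T_H gives T_H = T_C/(1 − η) = 289.15/(1 − 0.486) = 562.5 K.

T_H ≈ 562.5 K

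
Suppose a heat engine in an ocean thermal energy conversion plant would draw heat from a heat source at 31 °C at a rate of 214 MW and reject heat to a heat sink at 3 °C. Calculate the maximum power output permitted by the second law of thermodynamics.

Ẇ_max ≈ 19.7 MW

T_H = 31 °C → 31 + 273.15 = 304.15 K.
T_C = 3 °C → 3 + 273.15 = 276.15 K.
The upper bound on efficiency is η_max = 1 − T_C/T_H = 1 − 276.15/304.15 = 0.0921.
W_max = η_max · Q_H = 0.0921 × 214 = 19.7 MW.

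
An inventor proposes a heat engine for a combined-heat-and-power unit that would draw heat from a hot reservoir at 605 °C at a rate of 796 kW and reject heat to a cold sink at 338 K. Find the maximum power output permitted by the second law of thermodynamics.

T_H = 605 °C → 605 + 273.15 = 878.15 K.
No engine can exceed the Carnot limit: η_max = 1 − T_C/T_H = 1 − 338.00/878.15 = 0.6151.
W_max = η_max · Q_H = 0.6151 × 796 = 490 kW.

Ẇ_max ≈ 490 kW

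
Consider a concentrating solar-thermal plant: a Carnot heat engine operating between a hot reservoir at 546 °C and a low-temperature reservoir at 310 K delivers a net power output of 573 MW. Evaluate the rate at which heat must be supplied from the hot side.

T_H = 546 °C → 546 + 273.15 = 819.15 K.
η_rev = 1 − T_C/T_H = 1 − 310.00/819.15 = 0.6216.
Q_H = W/η = 573/0.6216 = 922 MW.

Q̇_H ≈ 922 MW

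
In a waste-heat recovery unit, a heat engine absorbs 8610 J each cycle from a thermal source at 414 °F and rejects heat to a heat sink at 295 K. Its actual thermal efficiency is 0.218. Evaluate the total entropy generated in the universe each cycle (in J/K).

ΔS_univ ≈ 5.085 J/K

T_H = 414 °F → (414 − 32) × 5/9 = 212.22 °C = 485.37 K.
W = η·Q_H = 0.218 × 8610 = 1877 J, so Q_C = Q_H − W = 6733 J.
Reservoir entropy changes: ΔS_H = −Q_H/T_H = −8610/485.37 = -17.74 J/K and ΔS_C = +Q_C/T_C = 6733/295.00 = 22.82 J/K.
ΔS_univ = −Q_H/T_H + Q_C/T_C = 5.085 J/K (> 0, since η = 0.218 < η_Carnot = 0.392).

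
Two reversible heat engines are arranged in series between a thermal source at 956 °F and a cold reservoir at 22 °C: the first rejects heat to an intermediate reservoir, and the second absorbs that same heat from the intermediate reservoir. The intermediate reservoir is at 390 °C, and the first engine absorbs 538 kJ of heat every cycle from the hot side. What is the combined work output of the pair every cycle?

T_H = 956 °F → (956 − 32) × 5/9 = 513.33 °C = 786.48 K.
T_C = 22 °C → 22 + 273.15 = 295.15 K.
Two reversible stages in series are equivalent to a single Carnot engine between T_H and T_C, so η_total = 1 − T_C/T_H = 1 − 295.15/786.48 = 0.6247.
W_total = η_total · Q_H = 0.6247 × 538 = 336.1 kJ.

W_total ≈ 336.1 kJ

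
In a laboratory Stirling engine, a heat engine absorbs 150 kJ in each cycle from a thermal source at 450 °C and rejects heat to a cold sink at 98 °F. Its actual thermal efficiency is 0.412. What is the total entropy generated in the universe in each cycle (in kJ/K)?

ΔS_univ ≈ 0.0773 kJ/K

T_H = 450 °C → 450 + 273.15 = 723.15 K.
T_C = 98 °F → (98 − 32) × 5/9 = 36.67 °C = 309.82 K.
W = η·Q_H = 0.412 × 150 = 61.80 kJ, so Q_C = Q_H − W = 88.20 kJ.
Entropy balance on the reservoirs: −Q_H/T_H = -0.2074 kJ/K, +Q_C/T_C = 0.2847 kJ/K.
ΔS_univ = −Q_H/T_H + Q_C/T_C = 0.0773 kJ/K (> 0, since η = 0.412 < η_Carnot = 0.572).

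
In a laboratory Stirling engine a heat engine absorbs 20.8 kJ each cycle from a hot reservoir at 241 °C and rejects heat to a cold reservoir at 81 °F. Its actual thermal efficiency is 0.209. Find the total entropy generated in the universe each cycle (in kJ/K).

ΔS_univ ≈ 0.01432 kJ/K

T_H = 241 °C → 241 + 273.15 = 514.15 K.
T_C = 81 °F → (81 − 32) × 5/9 = 27.22 °C = 300.37 K.
W = η·Q_H = 0.209 × 20.8 = 4.347 kJ, so Q_C = Q_H − W = 16.45 kJ.
Reservoir entropy changes: ΔS_H = −Q_H/T_H = −20.8/514.15 = -0.04046 kJ/K and ΔS_C = +Q_C/T_C = 16.45/300.37 = 0.05477 kJ/K.
ΔS_univ = −Q_H/T_H + Q_C/T_C = 0.01432 kJ/K (> 0, since η = 0.209 < η_Carnot = 0.416).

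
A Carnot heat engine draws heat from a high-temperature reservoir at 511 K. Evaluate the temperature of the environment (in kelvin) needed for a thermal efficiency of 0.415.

From η = 1 − T_C/T_H, T_C = T_H·(1 − η) = 511.00 × (1 − 0.415) = 299 K.

T_C ≈ 299 K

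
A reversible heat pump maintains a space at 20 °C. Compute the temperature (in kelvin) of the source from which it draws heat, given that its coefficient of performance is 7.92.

T_H = 20 °C → 20 + 273.15 = 293.15 K.
COP_HP = T_H/(T_H − T_C) ⇒ T_C = T_H·(COP_HP − 1)/COP_HP = 293.15 × (7.92 − 1)/7.92 = 256 K.

T_C ≈ 256 K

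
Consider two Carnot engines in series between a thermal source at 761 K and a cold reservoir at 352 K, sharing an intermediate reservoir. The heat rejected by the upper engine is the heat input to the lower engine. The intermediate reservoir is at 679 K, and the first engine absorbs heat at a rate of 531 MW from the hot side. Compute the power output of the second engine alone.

Heat entering the second stage: Q_m = Q_H·(T_m/T_H) = 531 × 679.00/761.00 = 473.8 MW.
Second-stage efficiency η₂ = 1 − T_C/T_m = 1 − 352.00/679.00 = 0.4816, so W₂ = η₂·Q_m = 228.2 MW.

Ẇ₂ ≈ 228.2 MW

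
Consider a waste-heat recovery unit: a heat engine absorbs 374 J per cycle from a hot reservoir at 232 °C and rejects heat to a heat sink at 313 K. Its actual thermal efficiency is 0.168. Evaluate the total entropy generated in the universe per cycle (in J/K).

T_H = 232 °C → 232 + 273.15 = 505.15 K.
W = η·Q_H = 0.168 × 374 = 62.83 J, so Q_C = Q_H − W = 311.2 J.
Entropy balance on the reservoirs: −Q_H/T_H = -0.7404 J/K, +Q_C/T_C = 0.9941 J/K.
ΔS_univ = −Q_H/T_H + Q_C/T_C = 0.2538 J/K (> 0, since η = 0.168 < η_Carnot = 0.380).

ΔS_univ ≈ 0.2538 J/K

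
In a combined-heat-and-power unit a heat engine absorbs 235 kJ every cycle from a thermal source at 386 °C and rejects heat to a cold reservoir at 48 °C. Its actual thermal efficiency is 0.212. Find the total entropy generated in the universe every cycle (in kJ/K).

T_H = 386 °C → 386 + 273.15 = 659.15 K.
T_C = 48 °C → 48 + 273.15 = 321.15 K.
W = η·Q_H = 0.212 × 235 = 49.82 kJ, so Q_C = Q_H − W = 185.2 kJ.
Entropy balance on the reservoirs: −Q_H/T_H = -0.3565 kJ/K, +Q_C/T_C = 0.5766 kJ/K.
ΔS_univ = −Q_H/T_H + Q_C/T_C = 0.220 kJ/K (> 0, since η = 0.212 < η_Carnot = 0.513).

ΔS_univ ≈ 0.220 kJ/K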